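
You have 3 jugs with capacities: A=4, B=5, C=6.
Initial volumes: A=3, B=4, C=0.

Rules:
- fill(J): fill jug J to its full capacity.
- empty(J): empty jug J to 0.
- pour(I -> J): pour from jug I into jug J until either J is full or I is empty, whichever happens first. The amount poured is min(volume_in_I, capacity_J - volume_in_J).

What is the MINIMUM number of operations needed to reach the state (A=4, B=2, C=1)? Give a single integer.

Answer: 4

Derivation:
BFS from (A=3, B=4, C=0). One shortest path:
  1. pour(A -> B) -> (A=2 B=5 C=0)
  2. pour(B -> C) -> (A=2 B=0 C=5)
  3. pour(A -> B) -> (A=0 B=2 C=5)
  4. pour(C -> A) -> (A=4 B=2 C=1)
Reached target in 4 moves.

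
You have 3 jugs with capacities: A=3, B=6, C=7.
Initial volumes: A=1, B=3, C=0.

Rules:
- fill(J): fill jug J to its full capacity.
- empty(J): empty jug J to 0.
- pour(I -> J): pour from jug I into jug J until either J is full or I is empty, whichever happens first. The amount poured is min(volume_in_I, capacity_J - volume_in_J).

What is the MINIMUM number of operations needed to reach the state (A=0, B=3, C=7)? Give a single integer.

Answer: 2

Derivation:
BFS from (A=1, B=3, C=0). One shortest path:
  1. empty(A) -> (A=0 B=3 C=0)
  2. fill(C) -> (A=0 B=3 C=7)
Reached target in 2 moves.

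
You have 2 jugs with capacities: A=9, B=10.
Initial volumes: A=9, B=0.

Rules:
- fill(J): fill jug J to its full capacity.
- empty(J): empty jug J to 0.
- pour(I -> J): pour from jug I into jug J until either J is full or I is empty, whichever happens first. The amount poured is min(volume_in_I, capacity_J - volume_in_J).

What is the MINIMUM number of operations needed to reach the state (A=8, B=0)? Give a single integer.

BFS from (A=9, B=0). One shortest path:
  1. pour(A -> B) -> (A=0 B=9)
  2. fill(A) -> (A=9 B=9)
  3. pour(A -> B) -> (A=8 B=10)
  4. empty(B) -> (A=8 B=0)
Reached target in 4 moves.

Answer: 4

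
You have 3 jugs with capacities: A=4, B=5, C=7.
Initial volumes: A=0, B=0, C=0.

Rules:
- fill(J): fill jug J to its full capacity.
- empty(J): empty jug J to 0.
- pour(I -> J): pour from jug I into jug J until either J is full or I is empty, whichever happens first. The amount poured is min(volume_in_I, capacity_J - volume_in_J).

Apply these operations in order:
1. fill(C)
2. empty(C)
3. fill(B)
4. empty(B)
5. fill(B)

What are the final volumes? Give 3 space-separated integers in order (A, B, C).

Step 1: fill(C) -> (A=0 B=0 C=7)
Step 2: empty(C) -> (A=0 B=0 C=0)
Step 3: fill(B) -> (A=0 B=5 C=0)
Step 4: empty(B) -> (A=0 B=0 C=0)
Step 5: fill(B) -> (A=0 B=5 C=0)

Answer: 0 5 0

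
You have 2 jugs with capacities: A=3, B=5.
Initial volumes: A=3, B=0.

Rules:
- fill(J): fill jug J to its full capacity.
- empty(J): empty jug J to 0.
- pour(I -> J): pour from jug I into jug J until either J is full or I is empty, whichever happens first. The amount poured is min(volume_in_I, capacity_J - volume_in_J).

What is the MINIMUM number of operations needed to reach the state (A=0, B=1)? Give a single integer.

Answer: 5

Derivation:
BFS from (A=3, B=0). One shortest path:
  1. pour(A -> B) -> (A=0 B=3)
  2. fill(A) -> (A=3 B=3)
  3. pour(A -> B) -> (A=1 B=5)
  4. empty(B) -> (A=1 B=0)
  5. pour(A -> B) -> (A=0 B=1)
Reached target in 5 moves.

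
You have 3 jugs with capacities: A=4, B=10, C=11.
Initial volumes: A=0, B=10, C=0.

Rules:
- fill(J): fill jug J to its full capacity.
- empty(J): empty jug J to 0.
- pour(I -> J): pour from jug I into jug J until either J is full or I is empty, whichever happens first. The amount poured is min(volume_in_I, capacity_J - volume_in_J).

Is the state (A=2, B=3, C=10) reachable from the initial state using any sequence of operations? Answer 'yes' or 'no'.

BFS explored all 390 reachable states.
Reachable set includes: (0,0,0), (0,0,1), (0,0,2), (0,0,3), (0,0,4), (0,0,5), (0,0,6), (0,0,7), (0,0,8), (0,0,9), (0,0,10), (0,0,11) ...
Target (A=2, B=3, C=10) not in reachable set → no.

Answer: no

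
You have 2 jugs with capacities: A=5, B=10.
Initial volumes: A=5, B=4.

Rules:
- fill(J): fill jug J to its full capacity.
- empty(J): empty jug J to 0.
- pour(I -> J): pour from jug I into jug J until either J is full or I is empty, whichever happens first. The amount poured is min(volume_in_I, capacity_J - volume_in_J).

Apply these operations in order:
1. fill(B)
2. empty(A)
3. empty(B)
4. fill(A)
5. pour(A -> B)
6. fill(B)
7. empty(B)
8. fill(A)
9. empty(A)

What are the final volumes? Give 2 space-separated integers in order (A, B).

Step 1: fill(B) -> (A=5 B=10)
Step 2: empty(A) -> (A=0 B=10)
Step 3: empty(B) -> (A=0 B=0)
Step 4: fill(A) -> (A=5 B=0)
Step 5: pour(A -> B) -> (A=0 B=5)
Step 6: fill(B) -> (A=0 B=10)
Step 7: empty(B) -> (A=0 B=0)
Step 8: fill(A) -> (A=5 B=0)
Step 9: empty(A) -> (A=0 B=0)

Answer: 0 0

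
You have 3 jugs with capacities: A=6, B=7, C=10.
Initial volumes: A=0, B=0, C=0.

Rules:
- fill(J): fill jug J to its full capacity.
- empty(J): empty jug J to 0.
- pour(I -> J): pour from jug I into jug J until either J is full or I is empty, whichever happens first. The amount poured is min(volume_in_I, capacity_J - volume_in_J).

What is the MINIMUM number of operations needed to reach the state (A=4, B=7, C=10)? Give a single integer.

Answer: 6

Derivation:
BFS from (A=0, B=0, C=0). One shortest path:
  1. fill(B) -> (A=0 B=7 C=0)
  2. fill(C) -> (A=0 B=7 C=10)
  3. pour(C -> A) -> (A=6 B=7 C=4)
  4. empty(A) -> (A=0 B=7 C=4)
  5. pour(C -> A) -> (A=4 B=7 C=0)
  6. fill(C) -> (A=4 B=7 C=10)
Reached target in 6 moves.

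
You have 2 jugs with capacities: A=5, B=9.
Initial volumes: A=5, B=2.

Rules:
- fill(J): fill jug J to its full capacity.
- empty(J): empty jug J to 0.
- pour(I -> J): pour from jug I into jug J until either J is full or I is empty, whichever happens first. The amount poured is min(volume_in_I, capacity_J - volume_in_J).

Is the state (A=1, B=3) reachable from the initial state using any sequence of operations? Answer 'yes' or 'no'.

BFS explored all 28 reachable states.
Reachable set includes: (0,0), (0,1), (0,2), (0,3), (0,4), (0,5), (0,6), (0,7), (0,8), (0,9), (1,0), (1,9) ...
Target (A=1, B=3) not in reachable set → no.

Answer: no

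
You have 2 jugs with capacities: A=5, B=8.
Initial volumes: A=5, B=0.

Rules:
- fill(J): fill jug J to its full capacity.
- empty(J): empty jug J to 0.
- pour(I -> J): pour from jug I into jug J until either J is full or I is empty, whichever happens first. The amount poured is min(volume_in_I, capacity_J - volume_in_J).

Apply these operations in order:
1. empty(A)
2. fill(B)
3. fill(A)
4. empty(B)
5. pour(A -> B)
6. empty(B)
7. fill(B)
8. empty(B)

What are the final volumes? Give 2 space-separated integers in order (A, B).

Step 1: empty(A) -> (A=0 B=0)
Step 2: fill(B) -> (A=0 B=8)
Step 3: fill(A) -> (A=5 B=8)
Step 4: empty(B) -> (A=5 B=0)
Step 5: pour(A -> B) -> (A=0 B=5)
Step 6: empty(B) -> (A=0 B=0)
Step 7: fill(B) -> (A=0 B=8)
Step 8: empty(B) -> (A=0 B=0)

Answer: 0 0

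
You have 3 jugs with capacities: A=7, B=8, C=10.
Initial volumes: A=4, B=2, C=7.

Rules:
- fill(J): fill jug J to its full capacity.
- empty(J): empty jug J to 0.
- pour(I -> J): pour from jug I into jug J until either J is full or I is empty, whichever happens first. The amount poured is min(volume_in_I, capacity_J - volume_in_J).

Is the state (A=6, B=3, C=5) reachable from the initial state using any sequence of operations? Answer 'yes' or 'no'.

BFS explored all 415 reachable states.
Reachable set includes: (0,0,0), (0,0,1), (0,0,2), (0,0,3), (0,0,4), (0,0,5), (0,0,6), (0,0,7), (0,0,8), (0,0,9), (0,0,10), (0,1,0) ...
Target (A=6, B=3, C=5) not in reachable set → no.

Answer: no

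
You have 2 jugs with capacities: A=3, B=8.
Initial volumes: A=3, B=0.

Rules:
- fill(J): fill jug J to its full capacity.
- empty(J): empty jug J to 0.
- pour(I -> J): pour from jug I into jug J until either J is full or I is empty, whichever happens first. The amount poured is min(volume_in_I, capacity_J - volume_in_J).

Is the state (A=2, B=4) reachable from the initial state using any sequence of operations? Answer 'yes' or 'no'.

Answer: no

Derivation:
BFS explored all 22 reachable states.
Reachable set includes: (0,0), (0,1), (0,2), (0,3), (0,4), (0,5), (0,6), (0,7), (0,8), (1,0), (1,8), (2,0) ...
Target (A=2, B=4) not in reachable set → no.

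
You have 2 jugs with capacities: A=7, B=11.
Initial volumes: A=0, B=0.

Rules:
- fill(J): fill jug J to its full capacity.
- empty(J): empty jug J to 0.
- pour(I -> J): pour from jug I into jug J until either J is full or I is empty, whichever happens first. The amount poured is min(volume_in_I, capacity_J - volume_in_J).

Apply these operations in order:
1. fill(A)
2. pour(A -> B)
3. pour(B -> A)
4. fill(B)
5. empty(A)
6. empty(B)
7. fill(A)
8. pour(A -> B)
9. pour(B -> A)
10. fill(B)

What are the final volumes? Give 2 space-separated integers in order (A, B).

Answer: 7 11

Derivation:
Step 1: fill(A) -> (A=7 B=0)
Step 2: pour(A -> B) -> (A=0 B=7)
Step 3: pour(B -> A) -> (A=7 B=0)
Step 4: fill(B) -> (A=7 B=11)
Step 5: empty(A) -> (A=0 B=11)
Step 6: empty(B) -> (A=0 B=0)
Step 7: fill(A) -> (A=7 B=0)
Step 8: pour(A -> B) -> (A=0 B=7)
Step 9: pour(B -> A) -> (A=7 B=0)
Step 10: fill(B) -> (A=7 B=11)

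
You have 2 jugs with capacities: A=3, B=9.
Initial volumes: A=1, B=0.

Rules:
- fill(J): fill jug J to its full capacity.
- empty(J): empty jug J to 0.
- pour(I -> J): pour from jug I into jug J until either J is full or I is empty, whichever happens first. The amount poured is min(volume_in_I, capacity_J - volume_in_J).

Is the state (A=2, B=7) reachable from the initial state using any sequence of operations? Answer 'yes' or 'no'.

BFS explored all 16 reachable states.
Reachable set includes: (0,0), (0,1), (0,3), (0,4), (0,6), (0,7), (0,9), (1,0), (1,9), (3,0), (3,1), (3,3) ...
Target (A=2, B=7) not in reachable set → no.

Answer: no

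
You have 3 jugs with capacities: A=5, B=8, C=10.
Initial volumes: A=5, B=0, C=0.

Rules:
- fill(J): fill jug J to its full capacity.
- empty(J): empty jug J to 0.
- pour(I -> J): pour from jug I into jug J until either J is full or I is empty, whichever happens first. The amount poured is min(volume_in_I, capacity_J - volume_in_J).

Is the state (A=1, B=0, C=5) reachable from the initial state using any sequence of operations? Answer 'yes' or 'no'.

Answer: yes

Derivation:
BFS from (A=5, B=0, C=0):
  1. empty(A) -> (A=0 B=0 C=0)
  2. fill(B) -> (A=0 B=8 C=0)
  3. pour(B -> A) -> (A=5 B=3 C=0)
  4. pour(B -> C) -> (A=5 B=0 C=3)
  5. fill(B) -> (A=5 B=8 C=3)
  6. pour(B -> C) -> (A=5 B=1 C=10)
  7. empty(C) -> (A=5 B=1 C=0)
  8. pour(A -> C) -> (A=0 B=1 C=5)
  9. pour(B -> A) -> (A=1 B=0 C=5)
Target reached → yes.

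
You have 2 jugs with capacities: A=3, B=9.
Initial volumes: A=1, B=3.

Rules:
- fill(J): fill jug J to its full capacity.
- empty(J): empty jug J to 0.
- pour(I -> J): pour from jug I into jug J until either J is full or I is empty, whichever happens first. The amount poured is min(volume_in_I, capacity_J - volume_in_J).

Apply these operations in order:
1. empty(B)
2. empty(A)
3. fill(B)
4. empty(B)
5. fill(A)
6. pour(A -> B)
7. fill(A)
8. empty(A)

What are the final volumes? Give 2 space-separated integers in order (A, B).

Answer: 0 3

Derivation:
Step 1: empty(B) -> (A=1 B=0)
Step 2: empty(A) -> (A=0 B=0)
Step 3: fill(B) -> (A=0 B=9)
Step 4: empty(B) -> (A=0 B=0)
Step 5: fill(A) -> (A=3 B=0)
Step 6: pour(A -> B) -> (A=0 B=3)
Step 7: fill(A) -> (A=3 B=3)
Step 8: empty(A) -> (A=0 B=3)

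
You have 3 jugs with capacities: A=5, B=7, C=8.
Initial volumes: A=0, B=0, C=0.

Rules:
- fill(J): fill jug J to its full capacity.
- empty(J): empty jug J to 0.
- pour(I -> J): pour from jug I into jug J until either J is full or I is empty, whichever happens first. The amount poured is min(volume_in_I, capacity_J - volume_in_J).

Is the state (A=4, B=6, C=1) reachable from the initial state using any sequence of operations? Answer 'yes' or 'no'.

BFS explored all 264 reachable states.
Reachable set includes: (0,0,0), (0,0,1), (0,0,2), (0,0,3), (0,0,4), (0,0,5), (0,0,6), (0,0,7), (0,0,8), (0,1,0), (0,1,1), (0,1,2) ...
Target (A=4, B=6, C=1) not in reachable set → no.

Answer: no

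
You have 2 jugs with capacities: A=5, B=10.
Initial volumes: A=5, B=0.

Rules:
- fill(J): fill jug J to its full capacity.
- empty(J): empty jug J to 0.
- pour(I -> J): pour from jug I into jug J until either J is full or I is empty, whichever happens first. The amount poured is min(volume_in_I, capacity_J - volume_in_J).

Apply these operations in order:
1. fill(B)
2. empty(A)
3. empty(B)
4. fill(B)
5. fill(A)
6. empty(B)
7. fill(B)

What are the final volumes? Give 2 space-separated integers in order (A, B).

Answer: 5 10

Derivation:
Step 1: fill(B) -> (A=5 B=10)
Step 2: empty(A) -> (A=0 B=10)
Step 3: empty(B) -> (A=0 B=0)
Step 4: fill(B) -> (A=0 B=10)
Step 5: fill(A) -> (A=5 B=10)
Step 6: empty(B) -> (A=5 B=0)
Step 7: fill(B) -> (A=5 B=10)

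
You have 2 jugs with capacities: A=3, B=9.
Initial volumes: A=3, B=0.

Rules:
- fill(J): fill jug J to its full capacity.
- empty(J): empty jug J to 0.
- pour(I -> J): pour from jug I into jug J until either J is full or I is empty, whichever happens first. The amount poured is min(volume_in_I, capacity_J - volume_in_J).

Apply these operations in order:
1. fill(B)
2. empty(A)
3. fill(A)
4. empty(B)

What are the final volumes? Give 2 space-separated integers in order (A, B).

Answer: 3 0

Derivation:
Step 1: fill(B) -> (A=3 B=9)
Step 2: empty(A) -> (A=0 B=9)
Step 3: fill(A) -> (A=3 B=9)
Step 4: empty(B) -> (A=3 B=0)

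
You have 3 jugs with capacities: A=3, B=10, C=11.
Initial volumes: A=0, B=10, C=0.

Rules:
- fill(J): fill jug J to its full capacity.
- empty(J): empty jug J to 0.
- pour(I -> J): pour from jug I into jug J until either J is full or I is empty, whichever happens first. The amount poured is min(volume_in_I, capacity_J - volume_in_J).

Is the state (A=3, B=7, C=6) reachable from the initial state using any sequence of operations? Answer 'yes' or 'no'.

Answer: yes

Derivation:
BFS from (A=0, B=10, C=0):
  1. fill(A) -> (A=3 B=10 C=0)
  2. pour(A -> C) -> (A=0 B=10 C=3)
  3. fill(A) -> (A=3 B=10 C=3)
  4. pour(A -> C) -> (A=0 B=10 C=6)
  5. pour(B -> A) -> (A=3 B=7 C=6)
Target reached → yes.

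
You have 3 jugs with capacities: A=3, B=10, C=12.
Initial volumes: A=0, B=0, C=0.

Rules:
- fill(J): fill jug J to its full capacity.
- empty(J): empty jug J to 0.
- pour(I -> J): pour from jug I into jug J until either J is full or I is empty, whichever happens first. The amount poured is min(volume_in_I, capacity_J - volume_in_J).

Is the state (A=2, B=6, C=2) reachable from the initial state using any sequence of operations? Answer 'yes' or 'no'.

BFS explored all 374 reachable states.
Reachable set includes: (0,0,0), (0,0,1), (0,0,2), (0,0,3), (0,0,4), (0,0,5), (0,0,6), (0,0,7), (0,0,8), (0,0,9), (0,0,10), (0,0,11) ...
Target (A=2, B=6, C=2) not in reachable set → no.

Answer: no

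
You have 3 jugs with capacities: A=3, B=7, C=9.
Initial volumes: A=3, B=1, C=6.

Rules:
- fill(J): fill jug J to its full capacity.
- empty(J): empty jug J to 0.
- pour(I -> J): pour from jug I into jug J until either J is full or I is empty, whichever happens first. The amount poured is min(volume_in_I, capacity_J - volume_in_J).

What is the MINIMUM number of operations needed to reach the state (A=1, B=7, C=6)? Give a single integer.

Answer: 3

Derivation:
BFS from (A=3, B=1, C=6). One shortest path:
  1. empty(A) -> (A=0 B=1 C=6)
  2. pour(B -> A) -> (A=1 B=0 C=6)
  3. fill(B) -> (A=1 B=7 C=6)
Reached target in 3 moves.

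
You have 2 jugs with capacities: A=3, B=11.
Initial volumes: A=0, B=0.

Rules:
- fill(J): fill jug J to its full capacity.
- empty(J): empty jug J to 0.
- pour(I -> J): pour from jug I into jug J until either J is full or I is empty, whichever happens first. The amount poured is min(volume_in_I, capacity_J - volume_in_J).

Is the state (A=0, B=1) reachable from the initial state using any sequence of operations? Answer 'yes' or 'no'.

Answer: yes

Derivation:
BFS from (A=0, B=0):
  1. fill(A) -> (A=3 B=0)
  2. pour(A -> B) -> (A=0 B=3)
  3. fill(A) -> (A=3 B=3)
  4. pour(A -> B) -> (A=0 B=6)
  5. fill(A) -> (A=3 B=6)
  6. pour(A -> B) -> (A=0 B=9)
  7. fill(A) -> (A=3 B=9)
  8. pour(A -> B) -> (A=1 B=11)
  9. empty(B) -> (A=1 B=0)
  10. pour(A -> B) -> (A=0 B=1)
Target reached → yes.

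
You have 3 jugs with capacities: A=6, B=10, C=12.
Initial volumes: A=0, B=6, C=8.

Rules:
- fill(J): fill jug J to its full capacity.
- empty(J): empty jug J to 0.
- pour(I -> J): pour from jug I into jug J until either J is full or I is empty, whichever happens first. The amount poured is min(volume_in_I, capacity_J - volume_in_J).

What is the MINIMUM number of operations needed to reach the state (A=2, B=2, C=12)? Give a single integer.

Answer: 5

Derivation:
BFS from (A=0, B=6, C=8). One shortest path:
  1. pour(C -> A) -> (A=6 B=6 C=2)
  2. pour(A -> B) -> (A=2 B=10 C=2)
  3. empty(B) -> (A=2 B=0 C=2)
  4. pour(C -> B) -> (A=2 B=2 C=0)
  5. fill(C) -> (A=2 B=2 C=12)
Reached target in 5 moves.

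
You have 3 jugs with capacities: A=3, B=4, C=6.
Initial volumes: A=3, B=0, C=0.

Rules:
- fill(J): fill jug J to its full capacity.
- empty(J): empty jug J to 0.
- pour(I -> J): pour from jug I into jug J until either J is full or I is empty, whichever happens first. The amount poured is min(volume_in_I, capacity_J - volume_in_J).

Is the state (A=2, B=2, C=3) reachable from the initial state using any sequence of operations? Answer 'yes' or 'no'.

Answer: no

Derivation:
BFS explored all 110 reachable states.
Reachable set includes: (0,0,0), (0,0,1), (0,0,2), (0,0,3), (0,0,4), (0,0,5), (0,0,6), (0,1,0), (0,1,1), (0,1,2), (0,1,3), (0,1,4) ...
Target (A=2, B=2, C=3) not in reachable set → no.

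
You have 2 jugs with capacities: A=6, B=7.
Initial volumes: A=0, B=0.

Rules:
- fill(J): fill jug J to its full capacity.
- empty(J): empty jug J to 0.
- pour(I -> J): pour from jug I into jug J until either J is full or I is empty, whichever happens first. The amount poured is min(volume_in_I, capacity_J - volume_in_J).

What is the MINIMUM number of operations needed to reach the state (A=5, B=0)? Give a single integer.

Answer: 5

Derivation:
BFS from (A=0, B=0). One shortest path:
  1. fill(A) -> (A=6 B=0)
  2. pour(A -> B) -> (A=0 B=6)
  3. fill(A) -> (A=6 B=6)
  4. pour(A -> B) -> (A=5 B=7)
  5. empty(B) -> (A=5 B=0)
Reached target in 5 moves.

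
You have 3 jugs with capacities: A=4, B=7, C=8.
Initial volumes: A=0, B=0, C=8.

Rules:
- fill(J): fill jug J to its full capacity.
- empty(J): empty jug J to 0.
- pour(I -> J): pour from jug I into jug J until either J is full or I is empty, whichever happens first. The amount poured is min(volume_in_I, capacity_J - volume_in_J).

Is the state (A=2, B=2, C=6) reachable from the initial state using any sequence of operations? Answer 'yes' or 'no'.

Answer: no

Derivation:
BFS explored all 234 reachable states.
Reachable set includes: (0,0,0), (0,0,1), (0,0,2), (0,0,3), (0,0,4), (0,0,5), (0,0,6), (0,0,7), (0,0,8), (0,1,0), (0,1,1), (0,1,2) ...
Target (A=2, B=2, C=6) not in reachable set → no.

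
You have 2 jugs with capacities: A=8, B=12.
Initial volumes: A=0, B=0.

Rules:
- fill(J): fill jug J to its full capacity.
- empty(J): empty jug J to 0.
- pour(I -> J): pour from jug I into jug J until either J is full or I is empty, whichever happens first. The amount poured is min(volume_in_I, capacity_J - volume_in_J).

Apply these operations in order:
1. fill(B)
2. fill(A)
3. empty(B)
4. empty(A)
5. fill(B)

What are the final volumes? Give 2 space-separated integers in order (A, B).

Answer: 0 12

Derivation:
Step 1: fill(B) -> (A=0 B=12)
Step 2: fill(A) -> (A=8 B=12)
Step 3: empty(B) -> (A=8 B=0)
Step 4: empty(A) -> (A=0 B=0)
Step 5: fill(B) -> (A=0 B=12)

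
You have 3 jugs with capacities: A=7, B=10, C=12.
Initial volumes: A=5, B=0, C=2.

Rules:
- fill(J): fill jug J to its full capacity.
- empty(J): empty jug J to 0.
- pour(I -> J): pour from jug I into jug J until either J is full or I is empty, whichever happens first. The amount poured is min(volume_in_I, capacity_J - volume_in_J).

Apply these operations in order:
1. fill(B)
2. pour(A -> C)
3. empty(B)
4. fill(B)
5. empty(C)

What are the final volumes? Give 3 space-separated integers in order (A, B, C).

Step 1: fill(B) -> (A=5 B=10 C=2)
Step 2: pour(A -> C) -> (A=0 B=10 C=7)
Step 3: empty(B) -> (A=0 B=0 C=7)
Step 4: fill(B) -> (A=0 B=10 C=7)
Step 5: empty(C) -> (A=0 B=10 C=0)

Answer: 0 10 0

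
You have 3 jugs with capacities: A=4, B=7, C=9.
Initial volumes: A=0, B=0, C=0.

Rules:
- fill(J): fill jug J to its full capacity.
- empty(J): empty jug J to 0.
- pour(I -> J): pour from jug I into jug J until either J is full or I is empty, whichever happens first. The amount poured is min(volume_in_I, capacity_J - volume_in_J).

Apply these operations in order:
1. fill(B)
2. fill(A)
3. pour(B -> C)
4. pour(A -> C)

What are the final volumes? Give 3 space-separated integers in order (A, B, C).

Step 1: fill(B) -> (A=0 B=7 C=0)
Step 2: fill(A) -> (A=4 B=7 C=0)
Step 3: pour(B -> C) -> (A=4 B=0 C=7)
Step 4: pour(A -> C) -> (A=2 B=0 C=9)

Answer: 2 0 9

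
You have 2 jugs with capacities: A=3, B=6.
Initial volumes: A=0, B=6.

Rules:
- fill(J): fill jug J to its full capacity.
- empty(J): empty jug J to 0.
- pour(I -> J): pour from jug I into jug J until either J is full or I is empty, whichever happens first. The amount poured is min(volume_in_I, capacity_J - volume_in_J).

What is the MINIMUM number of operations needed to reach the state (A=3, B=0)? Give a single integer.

BFS from (A=0, B=6). One shortest path:
  1. fill(A) -> (A=3 B=6)
  2. empty(B) -> (A=3 B=0)
Reached target in 2 moves.

Answer: 2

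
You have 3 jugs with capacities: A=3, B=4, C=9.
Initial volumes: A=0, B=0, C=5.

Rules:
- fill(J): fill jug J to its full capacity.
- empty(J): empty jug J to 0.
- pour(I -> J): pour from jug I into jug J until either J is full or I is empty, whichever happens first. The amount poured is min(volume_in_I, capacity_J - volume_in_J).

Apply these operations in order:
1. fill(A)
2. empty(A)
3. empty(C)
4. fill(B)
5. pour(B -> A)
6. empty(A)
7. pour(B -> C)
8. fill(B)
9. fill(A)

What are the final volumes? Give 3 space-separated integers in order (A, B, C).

Step 1: fill(A) -> (A=3 B=0 C=5)
Step 2: empty(A) -> (A=0 B=0 C=5)
Step 3: empty(C) -> (A=0 B=0 C=0)
Step 4: fill(B) -> (A=0 B=4 C=0)
Step 5: pour(B -> A) -> (A=3 B=1 C=0)
Step 6: empty(A) -> (A=0 B=1 C=0)
Step 7: pour(B -> C) -> (A=0 B=0 C=1)
Step 8: fill(B) -> (A=0 B=4 C=1)
Step 9: fill(A) -> (A=3 B=4 C=1)

Answer: 3 4 1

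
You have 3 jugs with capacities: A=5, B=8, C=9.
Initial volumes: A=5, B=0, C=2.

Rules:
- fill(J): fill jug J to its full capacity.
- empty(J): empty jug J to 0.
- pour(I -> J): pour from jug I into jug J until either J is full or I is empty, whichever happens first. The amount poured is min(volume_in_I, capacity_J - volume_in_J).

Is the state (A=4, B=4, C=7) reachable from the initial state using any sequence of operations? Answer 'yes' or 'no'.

Answer: no

Derivation:
BFS explored all 316 reachable states.
Reachable set includes: (0,0,0), (0,0,1), (0,0,2), (0,0,3), (0,0,4), (0,0,5), (0,0,6), (0,0,7), (0,0,8), (0,0,9), (0,1,0), (0,1,1) ...
Target (A=4, B=4, C=7) not in reachable set → no.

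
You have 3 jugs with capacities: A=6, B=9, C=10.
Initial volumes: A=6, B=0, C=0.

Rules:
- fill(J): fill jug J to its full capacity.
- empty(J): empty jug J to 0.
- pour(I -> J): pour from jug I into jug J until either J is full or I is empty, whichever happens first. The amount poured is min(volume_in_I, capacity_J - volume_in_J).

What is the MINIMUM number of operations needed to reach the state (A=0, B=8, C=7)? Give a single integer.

BFS from (A=6, B=0, C=0). One shortest path:
  1. fill(B) -> (A=6 B=9 C=0)
  2. pour(B -> C) -> (A=6 B=0 C=9)
  3. pour(A -> C) -> (A=5 B=0 C=10)
  4. pour(C -> B) -> (A=5 B=9 C=1)
  5. pour(B -> A) -> (A=6 B=8 C=1)
  6. pour(A -> C) -> (A=0 B=8 C=7)
Reached target in 6 moves.

Answer: 6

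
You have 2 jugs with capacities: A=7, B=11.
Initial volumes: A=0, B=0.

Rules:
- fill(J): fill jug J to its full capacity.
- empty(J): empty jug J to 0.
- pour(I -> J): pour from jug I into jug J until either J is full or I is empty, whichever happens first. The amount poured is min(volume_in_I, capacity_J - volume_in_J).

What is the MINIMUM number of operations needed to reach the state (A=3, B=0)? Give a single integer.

BFS from (A=0, B=0). One shortest path:
  1. fill(A) -> (A=7 B=0)
  2. pour(A -> B) -> (A=0 B=7)
  3. fill(A) -> (A=7 B=7)
  4. pour(A -> B) -> (A=3 B=11)
  5. empty(B) -> (A=3 B=0)
Reached target in 5 moves.

Answer: 5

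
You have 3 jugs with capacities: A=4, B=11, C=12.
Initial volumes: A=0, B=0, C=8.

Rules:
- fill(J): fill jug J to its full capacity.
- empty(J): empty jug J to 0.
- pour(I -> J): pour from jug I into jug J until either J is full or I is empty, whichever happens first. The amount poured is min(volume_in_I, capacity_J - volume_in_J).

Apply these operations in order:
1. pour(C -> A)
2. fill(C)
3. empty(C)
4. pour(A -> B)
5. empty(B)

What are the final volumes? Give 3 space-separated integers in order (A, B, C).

Step 1: pour(C -> A) -> (A=4 B=0 C=4)
Step 2: fill(C) -> (A=4 B=0 C=12)
Step 3: empty(C) -> (A=4 B=0 C=0)
Step 4: pour(A -> B) -> (A=0 B=4 C=0)
Step 5: empty(B) -> (A=0 B=0 C=0)

Answer: 0 0 0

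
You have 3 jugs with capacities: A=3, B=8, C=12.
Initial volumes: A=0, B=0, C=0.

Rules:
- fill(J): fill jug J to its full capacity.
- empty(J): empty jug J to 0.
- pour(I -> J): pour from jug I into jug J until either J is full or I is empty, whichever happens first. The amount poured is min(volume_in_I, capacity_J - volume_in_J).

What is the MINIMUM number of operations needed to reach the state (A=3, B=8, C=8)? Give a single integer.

Answer: 4

Derivation:
BFS from (A=0, B=0, C=0). One shortest path:
  1. fill(A) -> (A=3 B=0 C=0)
  2. fill(B) -> (A=3 B=8 C=0)
  3. pour(B -> C) -> (A=3 B=0 C=8)
  4. fill(B) -> (A=3 B=8 C=8)
Reached target in 4 moves.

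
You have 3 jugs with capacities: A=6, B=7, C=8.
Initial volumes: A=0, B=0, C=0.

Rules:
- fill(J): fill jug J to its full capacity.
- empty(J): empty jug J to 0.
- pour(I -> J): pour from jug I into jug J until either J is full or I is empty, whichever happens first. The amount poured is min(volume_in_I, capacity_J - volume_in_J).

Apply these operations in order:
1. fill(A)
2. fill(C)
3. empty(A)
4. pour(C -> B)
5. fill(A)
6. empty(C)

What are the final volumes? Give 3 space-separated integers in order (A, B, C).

Step 1: fill(A) -> (A=6 B=0 C=0)
Step 2: fill(C) -> (A=6 B=0 C=8)
Step 3: empty(A) -> (A=0 B=0 C=8)
Step 4: pour(C -> B) -> (A=0 B=7 C=1)
Step 5: fill(A) -> (A=6 B=7 C=1)
Step 6: empty(C) -> (A=6 B=7 C=0)

Answer: 6 7 0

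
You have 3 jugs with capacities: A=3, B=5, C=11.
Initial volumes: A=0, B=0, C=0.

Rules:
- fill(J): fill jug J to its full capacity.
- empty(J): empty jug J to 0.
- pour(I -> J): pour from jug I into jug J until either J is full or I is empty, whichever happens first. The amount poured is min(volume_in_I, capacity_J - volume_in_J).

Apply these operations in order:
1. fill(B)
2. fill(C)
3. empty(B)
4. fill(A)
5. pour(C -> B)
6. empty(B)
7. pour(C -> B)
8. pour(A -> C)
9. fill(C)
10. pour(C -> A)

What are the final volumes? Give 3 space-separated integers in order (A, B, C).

Step 1: fill(B) -> (A=0 B=5 C=0)
Step 2: fill(C) -> (A=0 B=5 C=11)
Step 3: empty(B) -> (A=0 B=0 C=11)
Step 4: fill(A) -> (A=3 B=0 C=11)
Step 5: pour(C -> B) -> (A=3 B=5 C=6)
Step 6: empty(B) -> (A=3 B=0 C=6)
Step 7: pour(C -> B) -> (A=3 B=5 C=1)
Step 8: pour(A -> C) -> (A=0 B=5 C=4)
Step 9: fill(C) -> (A=0 B=5 C=11)
Step 10: pour(C -> A) -> (A=3 B=5 C=8)

Answer: 3 5 8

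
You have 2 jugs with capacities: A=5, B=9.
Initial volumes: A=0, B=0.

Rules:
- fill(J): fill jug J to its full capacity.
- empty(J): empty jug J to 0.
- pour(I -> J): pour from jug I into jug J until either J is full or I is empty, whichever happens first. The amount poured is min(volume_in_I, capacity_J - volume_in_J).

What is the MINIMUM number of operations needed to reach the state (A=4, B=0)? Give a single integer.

BFS from (A=0, B=0). One shortest path:
  1. fill(B) -> (A=0 B=9)
  2. pour(B -> A) -> (A=5 B=4)
  3. empty(A) -> (A=0 B=4)
  4. pour(B -> A) -> (A=4 B=0)
Reached target in 4 moves.

Answer: 4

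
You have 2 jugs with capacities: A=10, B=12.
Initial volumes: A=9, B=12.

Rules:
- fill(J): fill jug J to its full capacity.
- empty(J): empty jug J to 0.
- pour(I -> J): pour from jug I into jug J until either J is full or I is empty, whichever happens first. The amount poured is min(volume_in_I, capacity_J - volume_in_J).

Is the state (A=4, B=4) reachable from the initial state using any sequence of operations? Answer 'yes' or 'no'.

Answer: no

Derivation:
BFS explored all 44 reachable states.
Reachable set includes: (0,0), (0,1), (0,2), (0,3), (0,4), (0,5), (0,6), (0,7), (0,8), (0,9), (0,10), (0,11) ...
Target (A=4, B=4) not in reachable set → no.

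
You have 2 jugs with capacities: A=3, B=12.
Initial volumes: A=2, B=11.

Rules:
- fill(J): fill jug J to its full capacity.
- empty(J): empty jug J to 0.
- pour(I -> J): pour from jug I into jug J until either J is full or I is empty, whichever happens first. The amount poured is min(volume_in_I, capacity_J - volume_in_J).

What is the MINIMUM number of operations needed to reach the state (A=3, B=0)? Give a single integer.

BFS from (A=2, B=11). One shortest path:
  1. fill(A) -> (A=3 B=11)
  2. empty(B) -> (A=3 B=0)
Reached target in 2 moves.

Answer: 2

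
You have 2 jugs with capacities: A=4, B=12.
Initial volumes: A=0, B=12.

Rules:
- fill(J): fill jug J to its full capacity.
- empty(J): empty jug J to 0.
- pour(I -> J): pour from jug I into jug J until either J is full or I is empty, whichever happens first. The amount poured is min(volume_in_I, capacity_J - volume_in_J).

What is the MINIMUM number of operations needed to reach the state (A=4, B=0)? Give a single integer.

BFS from (A=0, B=12). One shortest path:
  1. fill(A) -> (A=4 B=12)
  2. empty(B) -> (A=4 B=0)
Reached target in 2 moves.

Answer: 2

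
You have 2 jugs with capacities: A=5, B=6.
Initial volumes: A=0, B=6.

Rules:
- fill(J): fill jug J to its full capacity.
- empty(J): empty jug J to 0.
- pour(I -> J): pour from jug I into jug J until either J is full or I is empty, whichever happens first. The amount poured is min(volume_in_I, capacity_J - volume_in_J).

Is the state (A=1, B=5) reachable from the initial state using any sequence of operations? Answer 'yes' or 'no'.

Answer: no

Derivation:
BFS explored all 22 reachable states.
Reachable set includes: (0,0), (0,1), (0,2), (0,3), (0,4), (0,5), (0,6), (1,0), (1,6), (2,0), (2,6), (3,0) ...
Target (A=1, B=5) not in reachable set → no.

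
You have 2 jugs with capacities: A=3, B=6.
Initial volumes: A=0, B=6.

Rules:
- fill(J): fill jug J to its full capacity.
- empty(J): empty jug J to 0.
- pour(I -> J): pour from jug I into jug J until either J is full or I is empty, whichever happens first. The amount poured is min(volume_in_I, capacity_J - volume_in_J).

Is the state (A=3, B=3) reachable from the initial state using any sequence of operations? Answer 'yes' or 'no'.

BFS from (A=0, B=6):
  1. pour(B -> A) -> (A=3 B=3)
Target reached → yes.

Answer: yes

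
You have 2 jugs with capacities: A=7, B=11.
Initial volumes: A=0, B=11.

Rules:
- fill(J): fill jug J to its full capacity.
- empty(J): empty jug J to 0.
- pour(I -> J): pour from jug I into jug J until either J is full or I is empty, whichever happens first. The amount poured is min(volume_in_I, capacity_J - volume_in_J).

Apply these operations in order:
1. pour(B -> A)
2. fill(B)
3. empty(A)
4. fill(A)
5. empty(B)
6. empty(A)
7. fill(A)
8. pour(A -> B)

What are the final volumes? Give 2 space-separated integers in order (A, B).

Answer: 0 7

Derivation:
Step 1: pour(B -> A) -> (A=7 B=4)
Step 2: fill(B) -> (A=7 B=11)
Step 3: empty(A) -> (A=0 B=11)
Step 4: fill(A) -> (A=7 B=11)
Step 5: empty(B) -> (A=7 B=0)
Step 6: empty(A) -> (A=0 B=0)
Step 7: fill(A) -> (A=7 B=0)
Step 8: pour(A -> B) -> (A=0 B=7)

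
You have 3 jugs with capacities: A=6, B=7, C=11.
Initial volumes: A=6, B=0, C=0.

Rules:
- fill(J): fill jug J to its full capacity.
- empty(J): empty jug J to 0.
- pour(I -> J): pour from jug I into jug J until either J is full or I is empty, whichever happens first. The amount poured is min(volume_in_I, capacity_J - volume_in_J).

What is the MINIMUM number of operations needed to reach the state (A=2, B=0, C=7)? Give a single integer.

BFS from (A=6, B=0, C=0). One shortest path:
  1. fill(B) -> (A=6 B=7 C=0)
  2. pour(B -> C) -> (A=6 B=0 C=7)
  3. fill(B) -> (A=6 B=7 C=7)
  4. pour(A -> C) -> (A=2 B=7 C=11)
  5. empty(C) -> (A=2 B=7 C=0)
  6. pour(B -> C) -> (A=2 B=0 C=7)
Reached target in 6 moves.

Answer: 6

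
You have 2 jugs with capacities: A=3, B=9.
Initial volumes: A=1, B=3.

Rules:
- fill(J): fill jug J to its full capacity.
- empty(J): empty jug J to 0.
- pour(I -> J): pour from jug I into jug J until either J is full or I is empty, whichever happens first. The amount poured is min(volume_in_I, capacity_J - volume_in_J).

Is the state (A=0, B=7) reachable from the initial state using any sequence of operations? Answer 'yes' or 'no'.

Answer: yes

Derivation:
BFS from (A=1, B=3):
  1. fill(B) -> (A=1 B=9)
  2. pour(B -> A) -> (A=3 B=7)
  3. empty(A) -> (A=0 B=7)
Target reached → yes.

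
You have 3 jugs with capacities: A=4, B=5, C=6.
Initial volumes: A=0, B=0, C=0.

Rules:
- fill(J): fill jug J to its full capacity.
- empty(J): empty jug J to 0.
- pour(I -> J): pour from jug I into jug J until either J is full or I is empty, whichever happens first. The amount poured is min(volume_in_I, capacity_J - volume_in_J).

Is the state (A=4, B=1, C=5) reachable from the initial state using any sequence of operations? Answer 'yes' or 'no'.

BFS from (A=0, B=0, C=0):
  1. fill(B) -> (A=0 B=5 C=0)
  2. pour(B -> C) -> (A=0 B=0 C=5)
  3. fill(B) -> (A=0 B=5 C=5)
  4. pour(B -> A) -> (A=4 B=1 C=5)
Target reached → yes.

Answer: yes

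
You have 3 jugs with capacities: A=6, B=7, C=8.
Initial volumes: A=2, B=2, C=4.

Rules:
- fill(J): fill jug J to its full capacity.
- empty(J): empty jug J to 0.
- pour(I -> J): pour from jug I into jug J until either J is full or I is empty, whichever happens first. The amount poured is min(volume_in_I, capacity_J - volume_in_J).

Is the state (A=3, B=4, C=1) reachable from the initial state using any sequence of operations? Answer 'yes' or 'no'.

Answer: no

Derivation:
BFS explored all 295 reachable states.
Reachable set includes: (0,0,0), (0,0,1), (0,0,2), (0,0,3), (0,0,4), (0,0,5), (0,0,6), (0,0,7), (0,0,8), (0,1,0), (0,1,1), (0,1,2) ...
Target (A=3, B=4, C=1) not in reachable set → no.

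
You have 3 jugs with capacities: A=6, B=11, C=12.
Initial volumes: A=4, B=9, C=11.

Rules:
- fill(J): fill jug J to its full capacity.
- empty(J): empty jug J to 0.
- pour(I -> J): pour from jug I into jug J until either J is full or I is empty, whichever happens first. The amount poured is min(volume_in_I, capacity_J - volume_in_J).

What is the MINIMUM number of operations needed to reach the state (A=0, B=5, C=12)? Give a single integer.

Answer: 4

Derivation:
BFS from (A=4, B=9, C=11). One shortest path:
  1. fill(A) -> (A=6 B=9 C=11)
  2. empty(B) -> (A=6 B=0 C=11)
  3. pour(A -> B) -> (A=0 B=6 C=11)
  4. pour(B -> C) -> (A=0 B=5 C=12)
Reached target in 4 moves.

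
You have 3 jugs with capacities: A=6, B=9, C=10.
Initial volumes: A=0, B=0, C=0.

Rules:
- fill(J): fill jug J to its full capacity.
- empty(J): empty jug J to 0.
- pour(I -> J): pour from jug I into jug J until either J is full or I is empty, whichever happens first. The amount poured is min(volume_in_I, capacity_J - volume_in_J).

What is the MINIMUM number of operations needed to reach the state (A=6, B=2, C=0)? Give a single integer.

BFS from (A=0, B=0, C=0). One shortest path:
  1. fill(B) -> (A=0 B=9 C=0)
  2. pour(B -> A) -> (A=6 B=3 C=0)
  3. pour(B -> C) -> (A=6 B=0 C=3)
  4. fill(B) -> (A=6 B=9 C=3)
  5. pour(B -> C) -> (A=6 B=2 C=10)
  6. empty(C) -> (A=6 B=2 C=0)
Reached target in 6 moves.

Answer: 6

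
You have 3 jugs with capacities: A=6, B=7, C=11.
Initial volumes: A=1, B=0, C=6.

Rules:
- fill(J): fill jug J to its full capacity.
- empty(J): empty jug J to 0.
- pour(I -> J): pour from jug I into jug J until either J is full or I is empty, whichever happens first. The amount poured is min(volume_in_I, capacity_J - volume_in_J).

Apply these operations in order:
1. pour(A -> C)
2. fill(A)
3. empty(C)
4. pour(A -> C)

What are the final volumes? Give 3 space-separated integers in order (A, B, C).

Answer: 0 0 6

Derivation:
Step 1: pour(A -> C) -> (A=0 B=0 C=7)
Step 2: fill(A) -> (A=6 B=0 C=7)
Step 3: empty(C) -> (A=6 B=0 C=0)
Step 4: pour(A -> C) -> (A=0 B=0 C=6)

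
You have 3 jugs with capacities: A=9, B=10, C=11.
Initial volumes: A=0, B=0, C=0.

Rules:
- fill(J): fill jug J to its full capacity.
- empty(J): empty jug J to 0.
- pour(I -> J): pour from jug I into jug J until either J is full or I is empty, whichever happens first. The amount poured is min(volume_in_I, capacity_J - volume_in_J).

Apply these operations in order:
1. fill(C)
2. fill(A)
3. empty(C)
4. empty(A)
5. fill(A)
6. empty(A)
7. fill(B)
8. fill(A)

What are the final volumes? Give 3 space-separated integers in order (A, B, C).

Step 1: fill(C) -> (A=0 B=0 C=11)
Step 2: fill(A) -> (A=9 B=0 C=11)
Step 3: empty(C) -> (A=9 B=0 C=0)
Step 4: empty(A) -> (A=0 B=0 C=0)
Step 5: fill(A) -> (A=9 B=0 C=0)
Step 6: empty(A) -> (A=0 B=0 C=0)
Step 7: fill(B) -> (A=0 B=10 C=0)
Step 8: fill(A) -> (A=9 B=10 C=0)

Answer: 9 10 0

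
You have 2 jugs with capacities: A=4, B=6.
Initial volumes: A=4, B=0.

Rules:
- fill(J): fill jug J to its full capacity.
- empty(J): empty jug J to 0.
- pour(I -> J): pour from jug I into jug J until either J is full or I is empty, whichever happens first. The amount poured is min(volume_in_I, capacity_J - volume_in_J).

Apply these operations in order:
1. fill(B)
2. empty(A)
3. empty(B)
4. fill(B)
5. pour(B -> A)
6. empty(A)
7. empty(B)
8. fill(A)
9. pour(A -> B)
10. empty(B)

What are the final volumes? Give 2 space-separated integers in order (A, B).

Answer: 0 0

Derivation:
Step 1: fill(B) -> (A=4 B=6)
Step 2: empty(A) -> (A=0 B=6)
Step 3: empty(B) -> (A=0 B=0)
Step 4: fill(B) -> (A=0 B=6)
Step 5: pour(B -> A) -> (A=4 B=2)
Step 6: empty(A) -> (A=0 B=2)
Step 7: empty(B) -> (A=0 B=0)
Step 8: fill(A) -> (A=4 B=0)
Step 9: pour(A -> B) -> (A=0 B=4)
Step 10: empty(B) -> (A=0 B=0)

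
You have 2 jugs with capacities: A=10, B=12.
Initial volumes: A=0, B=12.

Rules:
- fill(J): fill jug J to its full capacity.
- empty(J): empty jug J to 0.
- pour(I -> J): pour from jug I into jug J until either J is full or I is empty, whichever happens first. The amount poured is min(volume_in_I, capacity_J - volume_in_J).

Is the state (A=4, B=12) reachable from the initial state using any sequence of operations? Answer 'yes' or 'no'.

BFS from (A=0, B=12):
  1. pour(B -> A) -> (A=10 B=2)
  2. empty(A) -> (A=0 B=2)
  3. pour(B -> A) -> (A=2 B=0)
  4. fill(B) -> (A=2 B=12)
  5. pour(B -> A) -> (A=10 B=4)
  6. empty(A) -> (A=0 B=4)
  7. pour(B -> A) -> (A=4 B=0)
  8. fill(B) -> (A=4 B=12)
Target reached → yes.

Answer: yes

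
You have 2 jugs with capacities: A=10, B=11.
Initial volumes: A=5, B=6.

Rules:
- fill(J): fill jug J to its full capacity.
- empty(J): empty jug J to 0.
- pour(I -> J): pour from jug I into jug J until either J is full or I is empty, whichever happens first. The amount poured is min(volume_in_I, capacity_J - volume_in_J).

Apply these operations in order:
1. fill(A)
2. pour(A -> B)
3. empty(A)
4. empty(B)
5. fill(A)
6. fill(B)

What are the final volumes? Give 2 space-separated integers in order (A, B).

Answer: 10 11

Derivation:
Step 1: fill(A) -> (A=10 B=6)
Step 2: pour(A -> B) -> (A=5 B=11)
Step 3: empty(A) -> (A=0 B=11)
Step 4: empty(B) -> (A=0 B=0)
Step 5: fill(A) -> (A=10 B=0)
Step 6: fill(B) -> (A=10 B=11)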